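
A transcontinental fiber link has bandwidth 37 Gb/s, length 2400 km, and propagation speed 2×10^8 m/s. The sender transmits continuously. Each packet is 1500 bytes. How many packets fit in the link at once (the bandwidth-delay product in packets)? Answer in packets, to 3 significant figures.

37000 packets

Propagation delay = 2400000 / 200000000 = 0.012 s.
BDP = R × t_prop = 37000000000 × 0.012 = 444000000 bits.
In packets of 12000 bits: 37000 packets.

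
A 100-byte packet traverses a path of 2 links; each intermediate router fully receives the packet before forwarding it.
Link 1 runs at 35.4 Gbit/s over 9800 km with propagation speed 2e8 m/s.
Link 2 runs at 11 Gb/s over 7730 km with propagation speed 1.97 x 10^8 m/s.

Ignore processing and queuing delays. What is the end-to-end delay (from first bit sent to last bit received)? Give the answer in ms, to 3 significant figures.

88.2 ms

L = 100 × 8 = 800 bits.
Transmission delays (L/R per hop): 2.25989e-05, 7.27273e-05 ms; sum = 9.53261e-05 ms.
Propagation delays (d/s per hop): 49, 39.2386 ms; sum = 88.2386 ms.
End-to-end = 88.2 ms.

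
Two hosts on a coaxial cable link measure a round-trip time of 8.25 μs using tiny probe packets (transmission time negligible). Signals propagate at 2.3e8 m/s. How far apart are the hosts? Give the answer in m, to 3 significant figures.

One-way propagation = RTT/2 = 4.125 μs.
d = s × t = 2.3e+08 × 4.125e-06 = 949 m.

949 m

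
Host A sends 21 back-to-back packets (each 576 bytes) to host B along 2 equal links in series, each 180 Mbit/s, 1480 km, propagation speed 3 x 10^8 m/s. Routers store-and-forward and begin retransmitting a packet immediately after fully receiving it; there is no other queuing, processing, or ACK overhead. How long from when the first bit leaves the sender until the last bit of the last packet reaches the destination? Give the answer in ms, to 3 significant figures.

10.4 ms

Per-hop transmission t_tx = L/R = 4608/180000000 = 0.0256 ms.
Per-hop propagation t_prop = 1480000/300000000 = 4.93333 ms.
Pipeline fill: first packet needs 2·t_tx to clear all hops; remaining 20 packets each add one t_tx.
Total = (2+21-1)·t_tx + 2·t_prop = 22·0.0256 + 2·4.93333 = 10.4 ms.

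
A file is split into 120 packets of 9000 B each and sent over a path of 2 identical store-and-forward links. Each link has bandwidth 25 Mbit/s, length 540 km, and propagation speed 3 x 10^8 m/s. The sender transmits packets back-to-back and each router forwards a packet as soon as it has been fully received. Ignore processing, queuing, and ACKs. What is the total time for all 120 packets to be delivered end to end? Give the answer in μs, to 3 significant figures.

352000 μs

Per-hop transmission t_tx = L/R = 72000/25000000 = 2880 μs.
Per-hop propagation t_prop = 540000/300000000 = 1800 μs.
Pipeline fill: first packet needs 2·t_tx to clear all hops; remaining 119 packets each add one t_tx.
Total = (2+120-1)·t_tx + 2·t_prop = 121·2880 + 2·1800 = 352000 μs.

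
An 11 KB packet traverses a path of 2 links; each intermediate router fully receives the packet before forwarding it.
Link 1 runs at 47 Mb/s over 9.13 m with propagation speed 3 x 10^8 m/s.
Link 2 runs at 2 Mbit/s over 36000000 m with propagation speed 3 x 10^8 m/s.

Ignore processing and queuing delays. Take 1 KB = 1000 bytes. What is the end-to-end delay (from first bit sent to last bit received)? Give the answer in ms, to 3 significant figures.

L = 88000 bits.
Transmission delays (L/R per hop): 1.87234, 44 ms; sum = 45.8723 ms.
Propagation delays (d/s per hop): 3.04333e-05, 120 ms; sum = 120 ms.
End-to-end = 166 ms.

166 ms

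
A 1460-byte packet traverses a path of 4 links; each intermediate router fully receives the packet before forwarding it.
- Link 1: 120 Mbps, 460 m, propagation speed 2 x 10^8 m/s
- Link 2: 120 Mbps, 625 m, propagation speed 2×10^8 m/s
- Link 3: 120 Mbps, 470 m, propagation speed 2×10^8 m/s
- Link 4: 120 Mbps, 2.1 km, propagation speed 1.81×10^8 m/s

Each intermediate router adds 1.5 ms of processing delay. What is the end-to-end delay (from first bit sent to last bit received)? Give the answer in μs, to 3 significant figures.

L = 1460 × 8 = 11680 bits.
Transmission delay per hop = L/R = 11680/120000000 = 97.3333 μs; 4 hops → 389.333 μs.
Propagation delays (d/s per hop): 2.3, 3.125, 2.35, 11.6022 μs; sum = 19.3772 μs.
Processing at 3 router(s): 3 × 1.5 ms = 4500 μs.
End-to-end = 4910 μs.

4910 μs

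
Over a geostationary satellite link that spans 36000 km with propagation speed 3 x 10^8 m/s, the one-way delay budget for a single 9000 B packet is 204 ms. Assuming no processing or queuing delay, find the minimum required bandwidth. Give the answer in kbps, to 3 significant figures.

857 kbps

L = 72000 bits.
Propagation delay = 36000000 / 300000000 = 120 ms.
Transmission budget = 204 − 120 = 84 ms.
R ≥ L / t_tx = 72000 bits / 0.084 s = 857 kbps.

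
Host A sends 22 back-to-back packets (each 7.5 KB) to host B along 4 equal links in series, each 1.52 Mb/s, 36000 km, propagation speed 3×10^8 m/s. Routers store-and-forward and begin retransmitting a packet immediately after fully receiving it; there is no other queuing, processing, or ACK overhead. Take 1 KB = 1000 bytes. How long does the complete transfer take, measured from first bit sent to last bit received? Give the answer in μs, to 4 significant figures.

Per-hop transmission t_tx = L/R = 60000/1520000 = 39473.7 μs.
Per-hop propagation t_prop = 36000000/300000000 = 120000 μs.
Pipeline fill: first packet needs 4·t_tx to clear all hops; remaining 21 packets each add one t_tx.
Total = (4+22-1)·t_tx + 4·t_prop = 25·39473.7 + 4·120000 = 1467000 μs.

1467000 μs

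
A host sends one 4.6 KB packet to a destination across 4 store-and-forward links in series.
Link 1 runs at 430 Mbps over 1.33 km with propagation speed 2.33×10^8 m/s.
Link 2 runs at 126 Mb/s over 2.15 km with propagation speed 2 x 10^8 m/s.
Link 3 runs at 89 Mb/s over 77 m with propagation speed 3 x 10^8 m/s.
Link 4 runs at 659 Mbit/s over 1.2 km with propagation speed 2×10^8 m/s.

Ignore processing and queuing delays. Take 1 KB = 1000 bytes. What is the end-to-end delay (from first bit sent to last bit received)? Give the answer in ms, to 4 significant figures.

0.8697 ms

L = 36800 bits.
Transmission delays (L/R per hop): 0.0855814, 0.292063, 0.413483, 0.0558422 ms; sum = 0.84697 ms.
Propagation delays (d/s per hop): 0.00570815, 0.01075, 0.000256667, 0.006 ms; sum = 0.0227148 ms.
End-to-end = 0.8697 ms.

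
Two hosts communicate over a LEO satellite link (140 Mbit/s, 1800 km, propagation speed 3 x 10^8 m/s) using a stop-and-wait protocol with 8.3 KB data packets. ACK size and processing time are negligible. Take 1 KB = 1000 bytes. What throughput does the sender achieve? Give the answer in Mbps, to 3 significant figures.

5.32 Mbps

t_tx = L/R = 66400/140000000 = 0.000474286 s.
t_prop = 1800000/300000000 = 0.006 s; RTT = 0.012 s.
Cycle = t_tx + RTT = 0.0124743 s.
Throughput = L / cycle = 66400 / 0.0124743 = 5.32 Mbps.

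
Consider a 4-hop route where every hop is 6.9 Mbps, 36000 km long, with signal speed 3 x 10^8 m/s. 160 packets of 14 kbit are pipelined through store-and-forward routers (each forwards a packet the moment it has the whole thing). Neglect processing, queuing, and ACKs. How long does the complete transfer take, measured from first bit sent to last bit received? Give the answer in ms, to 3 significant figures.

Per-hop transmission t_tx = L/R = 14000/6900000 = 2.02899 ms.
Per-hop propagation t_prop = 36000000/300000000 = 120 ms.
Pipeline fill: first packet needs 4·t_tx to clear all hops; remaining 159 packets each add one t_tx.
Total = (4+160-1)·t_tx + 4·t_prop = 163·2.02899 + 4·120 = 811 ms.

811 ms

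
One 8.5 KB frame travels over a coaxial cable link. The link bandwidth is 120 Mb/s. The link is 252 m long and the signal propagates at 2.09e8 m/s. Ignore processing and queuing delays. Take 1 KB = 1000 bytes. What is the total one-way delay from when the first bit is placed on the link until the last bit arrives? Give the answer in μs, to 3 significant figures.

L = 68000 bits.
Transmission delay = L/R = 68000 / 120000000 = 566.667 μs.
Propagation delay = d/s = 252 m / 209000000 m/s = 1.20574 μs.
Total = 568 μs.

568 μs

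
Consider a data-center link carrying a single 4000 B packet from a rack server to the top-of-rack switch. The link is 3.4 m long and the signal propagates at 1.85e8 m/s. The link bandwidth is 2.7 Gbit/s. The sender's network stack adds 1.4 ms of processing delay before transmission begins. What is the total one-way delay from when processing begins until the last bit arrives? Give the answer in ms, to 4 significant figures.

L = 4000 × 8 = 32000 bits.
Transmission delay = L/R = 32000 / 2700000000 = 0.0118519 ms.
Propagation delay = d/s = 3.4 m / 185000000 m/s = 1.83784e-05 ms.
Plus processing delay 1.4 ms = 1.4 ms.
Total = 1.412 ms.

1.412 ms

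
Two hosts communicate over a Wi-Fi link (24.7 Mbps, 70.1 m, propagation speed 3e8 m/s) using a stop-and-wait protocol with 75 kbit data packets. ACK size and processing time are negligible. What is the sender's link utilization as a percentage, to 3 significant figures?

100 %

t_tx = L/R = 75000/24700000 = 0.00303644 s.
t_prop = 70.1/300000000 = 2.33667e-07 s; RTT = 4.67333e-07 s.
Cycle = t_tx + RTT = 0.0030369 s.
Utilization = t_tx / cycle = 0.00303644/0.0030369 = 100 %.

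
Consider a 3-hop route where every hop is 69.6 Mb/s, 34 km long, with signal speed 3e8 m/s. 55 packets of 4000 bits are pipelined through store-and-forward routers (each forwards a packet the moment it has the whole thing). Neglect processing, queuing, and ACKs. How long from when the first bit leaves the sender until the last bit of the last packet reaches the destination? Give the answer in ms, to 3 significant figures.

3.62 ms

Per-hop transmission t_tx = L/R = 4000/69600000 = 0.0574713 ms.
Per-hop propagation t_prop = 34000/300000000 = 0.113333 ms.
Pipeline fill: first packet needs 3·t_tx to clear all hops; remaining 54 packets each add one t_tx.
Total = (3+55-1)·t_tx + 3·t_prop = 57·0.0574713 + 3·0.113333 = 3.62 ms.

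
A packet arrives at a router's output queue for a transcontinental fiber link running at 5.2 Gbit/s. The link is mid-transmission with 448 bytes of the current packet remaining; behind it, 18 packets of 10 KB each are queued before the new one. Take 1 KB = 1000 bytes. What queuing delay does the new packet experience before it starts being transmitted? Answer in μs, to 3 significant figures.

278 μs

Each queued packet: L/R = 80000/5200000000 = 15.3846 μs.
18 queued → 276.923 μs.
Plus remaining 3584 bits of current packet: 0.689231 μs.
Queuing delay = 278 μs.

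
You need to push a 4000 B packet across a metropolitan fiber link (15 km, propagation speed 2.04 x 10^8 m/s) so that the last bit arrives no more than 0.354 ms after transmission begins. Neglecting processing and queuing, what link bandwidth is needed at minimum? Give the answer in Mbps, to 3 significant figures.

114 Mbps

L = 32000 bits.
Propagation delay = 15000 / 204000000 = 0.0735294 ms.
Transmission budget = 0.354 − 0.0735294 = 0.280471 ms.
R ≥ L / t_tx = 32000 bits / 0.000280471 s = 114 Mbps.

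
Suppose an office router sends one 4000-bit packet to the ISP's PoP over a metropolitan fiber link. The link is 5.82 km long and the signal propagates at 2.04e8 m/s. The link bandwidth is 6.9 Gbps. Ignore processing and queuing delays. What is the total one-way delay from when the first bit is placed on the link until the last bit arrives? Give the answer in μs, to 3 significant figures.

Transmission delay = L/R = 4000 / 6900000000 = 0.57971 μs.
Propagation delay = d/s = 5820 m / 204000000 m/s = 28.5294 μs.
Total = 29.1 μs.

29.1 μs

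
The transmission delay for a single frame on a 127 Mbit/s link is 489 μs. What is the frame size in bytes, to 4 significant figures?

L = R × t_tx = 127000000 b/s × 0.000489 s = 62103 bits.
In bytes: 62103 / 8 = 7763 bytes.

7763 bytes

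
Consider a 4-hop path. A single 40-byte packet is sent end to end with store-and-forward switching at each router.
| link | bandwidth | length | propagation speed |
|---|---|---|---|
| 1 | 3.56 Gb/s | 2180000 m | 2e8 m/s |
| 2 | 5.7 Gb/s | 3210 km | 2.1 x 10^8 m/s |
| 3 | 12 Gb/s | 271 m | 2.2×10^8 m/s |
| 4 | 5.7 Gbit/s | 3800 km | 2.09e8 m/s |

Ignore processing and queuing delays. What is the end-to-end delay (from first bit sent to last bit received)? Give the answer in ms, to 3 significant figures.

44.4 ms

L = 40 × 8 = 320 bits.
Transmission delays (L/R per hop): 8.98876e-05, 5.61404e-05, 2.66667e-05, 5.61404e-05 ms; sum = 0.000228835 ms.
Propagation delays (d/s per hop): 10.9, 15.2857, 0.00123182, 18.1818 ms; sum = 44.3688 ms.
End-to-end = 44.4 ms.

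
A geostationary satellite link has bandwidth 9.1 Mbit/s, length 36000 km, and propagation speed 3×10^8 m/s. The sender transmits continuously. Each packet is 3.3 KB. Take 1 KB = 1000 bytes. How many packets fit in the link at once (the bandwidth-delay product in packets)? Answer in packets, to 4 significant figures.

41.36 packets

Propagation delay = 36000000 / 300000000 = 0.12 s.
BDP = R × t_prop = 9100000 × 0.12 = 1092000 bits.
In packets of 26400 bits: 41.36 packets.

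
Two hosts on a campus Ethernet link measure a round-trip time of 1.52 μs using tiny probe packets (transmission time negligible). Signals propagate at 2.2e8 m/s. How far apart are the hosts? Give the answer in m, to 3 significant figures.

167 m

One-way propagation = RTT/2 = 0.76 μs.
d = s × t = 2.2e+08 × 7.6e-07 = 167 m.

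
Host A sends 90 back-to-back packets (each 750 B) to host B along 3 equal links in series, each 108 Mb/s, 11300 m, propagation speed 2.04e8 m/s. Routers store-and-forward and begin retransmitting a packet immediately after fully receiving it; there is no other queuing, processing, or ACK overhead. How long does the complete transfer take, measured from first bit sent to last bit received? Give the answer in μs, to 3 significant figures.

Per-hop transmission t_tx = L/R = 6000/108000000 = 55.5556 μs.
Per-hop propagation t_prop = 11300/204000000 = 55.3922 μs.
Pipeline fill: first packet needs 3·t_tx to clear all hops; remaining 89 packets each add one t_tx.
Total = (3+90-1)·t_tx + 3·t_prop = 92·55.5556 + 3·55.3922 = 5280 μs.

5280 μs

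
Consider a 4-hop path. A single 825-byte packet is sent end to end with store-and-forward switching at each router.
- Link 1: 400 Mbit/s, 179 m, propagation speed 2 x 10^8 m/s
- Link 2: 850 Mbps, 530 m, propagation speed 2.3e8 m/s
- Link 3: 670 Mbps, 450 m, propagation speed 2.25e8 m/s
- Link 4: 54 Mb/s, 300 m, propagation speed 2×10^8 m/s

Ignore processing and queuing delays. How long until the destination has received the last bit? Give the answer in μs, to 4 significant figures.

163.0 μs

L = 825 × 8 = 6600 bits.
Transmission delays (L/R per hop): 16.5, 7.76471, 9.85075, 122.222 μs; sum = 156.338 μs.
Propagation delays (d/s per hop): 0.895, 2.30435, 2, 1.5 μs; sum = 6.69935 μs.
End-to-end = 163.0 μs.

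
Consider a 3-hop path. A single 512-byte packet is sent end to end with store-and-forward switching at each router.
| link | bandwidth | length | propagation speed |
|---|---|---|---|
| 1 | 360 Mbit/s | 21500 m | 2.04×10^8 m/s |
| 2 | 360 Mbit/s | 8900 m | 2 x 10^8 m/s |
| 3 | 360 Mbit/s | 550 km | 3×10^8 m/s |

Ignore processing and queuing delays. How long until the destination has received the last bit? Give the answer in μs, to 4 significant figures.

L = 512 × 8 = 4096 bits.
Transmission delay per hop = L/R = 4096/360000000 = 11.3778 μs; 3 hops → 34.1333 μs.
Propagation delays (d/s per hop): 105.392, 44.5, 1833.33 μs; sum = 1983.23 μs.
End-to-end = 2017 μs.

2017 μs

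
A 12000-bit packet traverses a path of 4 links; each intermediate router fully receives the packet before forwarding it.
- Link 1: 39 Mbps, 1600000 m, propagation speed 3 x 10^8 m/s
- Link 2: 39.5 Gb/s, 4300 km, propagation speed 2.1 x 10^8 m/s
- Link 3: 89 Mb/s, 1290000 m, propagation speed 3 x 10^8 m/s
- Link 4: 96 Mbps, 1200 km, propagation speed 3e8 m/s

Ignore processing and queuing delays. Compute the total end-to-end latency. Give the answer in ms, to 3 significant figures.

Transmission delays (L/R per hop): 0.307692, 0.000303797, 0.134831, 0.125 ms; sum = 0.567828 ms.
Propagation delays (d/s per hop): 5.33333, 20.4762, 4.3, 4 ms; sum = 34.1095 ms.
End-to-end = 34.7 ms.

34.7 ms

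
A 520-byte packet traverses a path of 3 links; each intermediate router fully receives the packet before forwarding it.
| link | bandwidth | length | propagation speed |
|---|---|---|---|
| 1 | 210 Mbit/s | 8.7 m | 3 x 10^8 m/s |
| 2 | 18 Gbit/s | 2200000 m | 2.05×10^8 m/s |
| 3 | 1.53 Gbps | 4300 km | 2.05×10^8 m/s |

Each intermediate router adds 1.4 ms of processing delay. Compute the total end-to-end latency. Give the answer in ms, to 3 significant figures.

L = 520 × 8 = 4160 bits.
Transmission delays (L/R per hop): 0.0198095, 0.000231111, 0.00271895 ms; sum = 0.0227596 ms.
Propagation delays (d/s per hop): 2.9e-05, 10.7317, 20.9756 ms; sum = 31.7073 ms.
Processing at 2 router(s): 2 × 1.4 ms = 2.8 ms.
End-to-end = 34.5 ms.

34.5 ms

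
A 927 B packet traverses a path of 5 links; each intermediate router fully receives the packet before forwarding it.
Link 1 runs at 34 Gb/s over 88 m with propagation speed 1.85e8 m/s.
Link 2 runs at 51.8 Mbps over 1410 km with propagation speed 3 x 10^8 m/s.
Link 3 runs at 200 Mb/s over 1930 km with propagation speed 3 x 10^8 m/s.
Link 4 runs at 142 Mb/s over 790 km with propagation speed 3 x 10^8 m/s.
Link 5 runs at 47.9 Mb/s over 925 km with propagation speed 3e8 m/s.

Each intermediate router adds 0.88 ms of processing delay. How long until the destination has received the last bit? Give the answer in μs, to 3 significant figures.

L = 927 × 8 = 7416 bits.
Transmission delays (L/R per hop): 0.218118, 143.166, 37.08, 52.2254, 154.823 μs; sum = 387.512 μs.
Propagation delays (d/s per hop): 0.475676, 4700, 6433.33, 2633.33, 3083.33 μs; sum = 16850.5 μs.
Processing at 4 router(s): 4 × 0.88 ms = 3520 μs.
End-to-end = 20800 μs.

20800 μs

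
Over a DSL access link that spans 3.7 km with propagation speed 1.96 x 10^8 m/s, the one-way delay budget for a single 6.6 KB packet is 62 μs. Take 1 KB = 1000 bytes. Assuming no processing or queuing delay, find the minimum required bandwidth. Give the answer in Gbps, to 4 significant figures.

1.224 Gbps

L = 52800 bits.
Propagation delay = 3700 / 196000000 = 18.8776 μs.
Transmission budget = 62 − 18.8776 = 43.1224 μs.
R ≥ L / t_tx = 52800 bits / 4.31224e-05 s = 1.224 Gbps.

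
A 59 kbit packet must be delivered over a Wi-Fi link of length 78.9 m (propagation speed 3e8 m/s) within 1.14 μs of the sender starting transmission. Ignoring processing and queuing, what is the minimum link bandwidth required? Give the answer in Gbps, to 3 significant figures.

67.3 Gbps

Propagation delay = 78.9 / 300000000 = 0.263 μs.
Transmission budget = 1.14 − 0.263 = 0.877 μs.
R ≥ L / t_tx = 59000 bits / 8.77e-07 s = 67.3 Gbps.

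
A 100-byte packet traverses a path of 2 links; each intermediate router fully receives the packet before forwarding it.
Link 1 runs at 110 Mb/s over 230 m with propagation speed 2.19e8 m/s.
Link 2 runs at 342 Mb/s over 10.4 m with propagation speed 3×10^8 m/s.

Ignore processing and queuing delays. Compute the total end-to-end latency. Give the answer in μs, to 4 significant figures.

10.70 μs

L = 100 × 8 = 800 bits.
Transmission delays (L/R per hop): 7.27273, 2.33918 μs; sum = 9.61191 μs.
Propagation delays (d/s per hop): 1.05023, 0.0346667 μs; sum = 1.08489 μs.
End-to-end = 10.70 μs.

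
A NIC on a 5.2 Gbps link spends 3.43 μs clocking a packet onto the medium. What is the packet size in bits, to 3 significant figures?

L = R × t_tx = 5200000000 b/s × 3.43e-06 s = 17836 bits.

17800 bits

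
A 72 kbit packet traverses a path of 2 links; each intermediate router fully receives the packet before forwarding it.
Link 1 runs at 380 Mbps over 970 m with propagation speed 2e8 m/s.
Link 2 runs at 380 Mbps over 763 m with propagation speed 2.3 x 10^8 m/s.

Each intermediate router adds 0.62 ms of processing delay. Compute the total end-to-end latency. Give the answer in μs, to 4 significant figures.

L = 72000 bits.
Transmission delay per hop = L/R = 72000/380000000 = 189.474 μs; 2 hops → 378.947 μs.
Propagation delays (d/s per hop): 4.85, 3.31739 μs; sum = 8.16739 μs.
Processing at 1 router(s): 1 × 0.62 ms = 620 μs.
End-to-end = 1007 μs.

1007 μs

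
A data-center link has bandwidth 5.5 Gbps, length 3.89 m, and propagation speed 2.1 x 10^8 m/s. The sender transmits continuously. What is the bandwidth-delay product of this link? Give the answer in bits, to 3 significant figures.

Propagation delay = 3.89 / 210000000 = 1.85238e-08 s.
BDP = R × t_prop = 5500000000 × 1.85238e-08 = 101.881 bits.

102 bits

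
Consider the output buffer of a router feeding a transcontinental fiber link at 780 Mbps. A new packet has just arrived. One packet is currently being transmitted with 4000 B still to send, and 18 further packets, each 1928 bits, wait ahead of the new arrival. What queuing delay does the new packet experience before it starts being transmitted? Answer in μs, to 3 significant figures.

Each queued packet: L/R = 1928/780000000 = 2.47179 μs.
18 queued → 44.4923 μs.
Plus remaining 32000 bits of current packet: 41.0256 μs.
Queuing delay = 85.5 μs.

85.5 μs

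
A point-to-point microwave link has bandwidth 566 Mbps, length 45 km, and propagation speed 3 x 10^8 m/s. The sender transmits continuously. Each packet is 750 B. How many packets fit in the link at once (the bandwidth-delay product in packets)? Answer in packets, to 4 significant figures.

14.15 packets

Propagation delay = 45000 / 300000000 = 0.00015 s.
BDP = R × t_prop = 566000000 × 0.00015 = 84900 bits.
In packets of 6000 bits: 14.15 packets.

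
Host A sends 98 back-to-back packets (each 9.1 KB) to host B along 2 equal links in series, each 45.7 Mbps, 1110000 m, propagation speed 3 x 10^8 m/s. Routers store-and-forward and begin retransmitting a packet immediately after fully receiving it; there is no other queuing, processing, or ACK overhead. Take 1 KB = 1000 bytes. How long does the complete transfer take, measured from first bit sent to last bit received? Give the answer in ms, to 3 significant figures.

Per-hop transmission t_tx = L/R = 72800/45700000 = 1.593 ms.
Per-hop propagation t_prop = 1110000/300000000 = 3.7 ms.
Pipeline fill: first packet needs 2·t_tx to clear all hops; remaining 97 packets each add one t_tx.
Total = (2+98-1)·t_tx + 2·t_prop = 99·1.593 + 2·3.7 = 165 ms.

165 ms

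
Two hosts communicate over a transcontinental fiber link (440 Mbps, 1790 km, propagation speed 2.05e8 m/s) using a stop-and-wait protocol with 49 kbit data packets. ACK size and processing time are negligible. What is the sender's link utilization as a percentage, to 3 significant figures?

0.634 %

t_tx = L/R = 49000/440000000 = 0.000111364 s.
t_prop = 1790000/2.05e+08 = 0.00873171 s; RTT = 0.0174634 s.
Cycle = t_tx + RTT = 0.0175748 s.
Utilization = t_tx / cycle = 0.000111364/0.0175748 = 0.634 %.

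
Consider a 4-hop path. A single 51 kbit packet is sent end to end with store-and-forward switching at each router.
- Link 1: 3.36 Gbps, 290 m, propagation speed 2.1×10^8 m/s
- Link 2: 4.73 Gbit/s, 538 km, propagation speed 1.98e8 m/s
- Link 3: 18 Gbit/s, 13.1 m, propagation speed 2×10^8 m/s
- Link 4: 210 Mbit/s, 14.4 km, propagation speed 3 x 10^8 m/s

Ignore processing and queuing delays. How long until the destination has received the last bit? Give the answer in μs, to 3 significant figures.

3040 μs

L = 51000 bits.
Transmission delays (L/R per hop): 15.1786, 10.7822, 2.83333, 242.857 μs; sum = 271.651 μs.
Propagation delays (d/s per hop): 1.38095, 2717.17, 0.0655, 48 μs; sum = 2766.62 μs.
End-to-end = 3040 μs.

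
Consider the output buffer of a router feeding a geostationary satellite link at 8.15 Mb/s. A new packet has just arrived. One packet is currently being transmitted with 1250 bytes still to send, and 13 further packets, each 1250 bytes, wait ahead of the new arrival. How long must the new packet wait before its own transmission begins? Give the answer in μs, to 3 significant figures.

17200 μs

Each queued packet: L/R = 10000/8150000 = 1226.99 μs.
13 queued → 15950.9 μs.
Plus remaining 10000 bits of current packet: 1226.99 μs.
Queuing delay = 17200 μs.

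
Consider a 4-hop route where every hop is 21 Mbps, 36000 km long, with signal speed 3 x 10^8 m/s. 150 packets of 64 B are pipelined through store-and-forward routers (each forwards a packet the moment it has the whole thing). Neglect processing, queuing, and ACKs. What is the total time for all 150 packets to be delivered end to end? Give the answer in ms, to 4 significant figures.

Per-hop transmission t_tx = L/R = 512/21000000 = 0.024381 ms.
Per-hop propagation t_prop = 36000000/300000000 = 120 ms.
Pipeline fill: first packet needs 4·t_tx to clear all hops; remaining 149 packets each add one t_tx.
Total = (4+150-1)·t_tx + 4·t_prop = 153·0.024381 + 4·120 = 483.7 ms.

483.7 ms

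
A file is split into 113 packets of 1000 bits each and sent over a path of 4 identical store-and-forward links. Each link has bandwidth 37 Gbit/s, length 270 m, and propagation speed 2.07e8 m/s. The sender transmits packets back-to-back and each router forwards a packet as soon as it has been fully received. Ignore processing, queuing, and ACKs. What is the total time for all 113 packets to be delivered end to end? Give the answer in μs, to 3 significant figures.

8.35 μs

Per-hop transmission t_tx = L/R = 1000/37000000000 = 0.027027 μs.
Per-hop propagation t_prop = 270/2.07e+08 = 1.30435 μs.
Pipeline fill: first packet needs 4·t_tx to clear all hops; remaining 112 packets each add one t_tx.
Total = (4+113-1)·t_tx + 4·t_prop = 116·0.027027 + 4·1.30435 = 8.35 μs.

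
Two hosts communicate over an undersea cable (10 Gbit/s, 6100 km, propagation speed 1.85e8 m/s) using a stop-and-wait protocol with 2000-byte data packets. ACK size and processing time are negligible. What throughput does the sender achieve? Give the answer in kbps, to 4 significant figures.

242.6 kbps

t_tx = L/R = 16000/10000000000 = 1.6e-06 s.
t_prop = 6100000/185000000 = 0.032973 s; RTT = 0.0659459 s.
Cycle = t_tx + RTT = 0.0659475 s.
Throughput = L / cycle = 16000 / 0.0659475 = 242.6 kbps.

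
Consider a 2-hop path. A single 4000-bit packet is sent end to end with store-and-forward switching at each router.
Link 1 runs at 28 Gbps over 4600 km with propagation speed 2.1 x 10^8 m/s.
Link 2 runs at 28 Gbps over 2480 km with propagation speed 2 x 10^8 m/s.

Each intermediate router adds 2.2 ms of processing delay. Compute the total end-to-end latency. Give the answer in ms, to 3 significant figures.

Transmission delay per hop = L/R = 4000/28000000000 = 0.000142857 ms; 2 hops → 0.000285714 ms.
Propagation delays (d/s per hop): 21.9048, 12.4 ms; sum = 34.3048 ms.
Processing at 1 router(s): 1 × 2.2 ms = 2.2 ms.
End-to-end = 36.5 ms.

36.5 ms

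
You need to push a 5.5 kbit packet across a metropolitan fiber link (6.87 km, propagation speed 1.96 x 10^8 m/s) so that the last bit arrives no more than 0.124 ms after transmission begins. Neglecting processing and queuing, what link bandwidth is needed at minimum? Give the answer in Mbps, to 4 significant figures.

Propagation delay = 6870 / 196000000 = 0.035051 ms.
Transmission budget = 0.124 − 0.035051 = 0.088949 ms.
R ≥ L / t_tx = 5500 bits / 8.8949e-05 s = 61.83 Mbps.

61.83 Mbps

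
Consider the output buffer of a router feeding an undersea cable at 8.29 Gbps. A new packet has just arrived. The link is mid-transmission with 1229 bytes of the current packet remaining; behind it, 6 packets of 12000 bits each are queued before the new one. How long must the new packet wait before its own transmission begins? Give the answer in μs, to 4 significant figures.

9.871 μs

Each queued packet: L/R = 12000/8.29e+09 = 1.44753 μs.
6 queued → 8.68516 μs.
Plus remaining 9832 bits of current packet: 1.18601 μs.
Queuing delay = 9.871 μs.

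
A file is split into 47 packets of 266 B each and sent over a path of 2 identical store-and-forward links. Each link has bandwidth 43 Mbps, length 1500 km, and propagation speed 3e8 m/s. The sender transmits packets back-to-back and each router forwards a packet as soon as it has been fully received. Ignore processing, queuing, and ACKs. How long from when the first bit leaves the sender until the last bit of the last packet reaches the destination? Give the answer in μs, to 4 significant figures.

Per-hop transmission t_tx = L/R = 2128/43000000 = 49.4884 μs.
Per-hop propagation t_prop = 1500000/300000000 = 5000 μs.
Pipeline fill: first packet needs 2·t_tx to clear all hops; remaining 46 packets each add one t_tx.
Total = (2+47-1)·t_tx + 2·t_prop = 48·49.4884 + 2·5000 = 12380 μs.

12380 μs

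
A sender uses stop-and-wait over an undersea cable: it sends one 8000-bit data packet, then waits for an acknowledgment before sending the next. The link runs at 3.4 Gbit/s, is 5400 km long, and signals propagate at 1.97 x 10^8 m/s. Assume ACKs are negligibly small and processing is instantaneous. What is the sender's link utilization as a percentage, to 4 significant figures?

t_tx = L/R = 8000/3400000000 = 2.35294e-06 s.
t_prop = 5400000/197000000 = 0.0274112 s; RTT = 0.0548223 s.
Cycle = t_tx + RTT = 0.0548247 s.
Utilization = t_tx / cycle = 2.35294e-06/0.0548247 = 0.004292 %.

0.004292 %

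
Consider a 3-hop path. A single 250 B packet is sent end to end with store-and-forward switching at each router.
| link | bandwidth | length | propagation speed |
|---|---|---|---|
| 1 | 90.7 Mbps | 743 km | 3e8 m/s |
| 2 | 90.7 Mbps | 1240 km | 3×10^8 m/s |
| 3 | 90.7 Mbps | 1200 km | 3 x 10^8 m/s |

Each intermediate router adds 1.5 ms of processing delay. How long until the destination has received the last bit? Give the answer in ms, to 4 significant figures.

13.68 ms

L = 250 × 8 = 2000 bits.
Transmission delay per hop = L/R = 2000/90700000 = 0.0220507 ms; 3 hops → 0.0661521 ms.
Propagation delays (d/s per hop): 2.47667, 4.13333, 4 ms; sum = 10.61 ms.
Processing at 2 router(s): 2 × 1.5 ms = 3 ms.
End-to-end = 13.68 ms.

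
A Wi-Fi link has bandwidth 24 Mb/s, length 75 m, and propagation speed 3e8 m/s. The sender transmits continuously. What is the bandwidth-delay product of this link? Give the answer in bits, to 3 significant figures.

6.00 bits

Propagation delay = 75 / 300000000 = 2.5e-07 s.
BDP = R × t_prop = 24000000 × 2.5e-07 = 6 bits.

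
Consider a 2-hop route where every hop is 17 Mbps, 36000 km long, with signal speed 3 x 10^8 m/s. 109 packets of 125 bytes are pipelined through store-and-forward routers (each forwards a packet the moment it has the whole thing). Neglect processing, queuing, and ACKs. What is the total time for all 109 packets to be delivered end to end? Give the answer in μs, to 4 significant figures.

246500 μs

Per-hop transmission t_tx = L/R = 1000/17000000 = 58.8235 μs.
Per-hop propagation t_prop = 36000000/300000000 = 120000 μs.
Pipeline fill: first packet needs 2·t_tx to clear all hops; remaining 108 packets each add one t_tx.
Total = (2+109-1)·t_tx + 2·t_prop = 110·58.8235 + 2·120000 = 246500 μs.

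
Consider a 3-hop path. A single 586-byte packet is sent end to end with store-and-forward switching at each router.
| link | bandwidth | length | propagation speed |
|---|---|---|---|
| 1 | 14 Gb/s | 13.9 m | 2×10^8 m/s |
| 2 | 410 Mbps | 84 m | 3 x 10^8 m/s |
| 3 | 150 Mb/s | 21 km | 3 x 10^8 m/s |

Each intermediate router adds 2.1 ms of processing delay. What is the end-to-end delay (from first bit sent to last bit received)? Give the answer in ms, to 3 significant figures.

4.31 ms

L = 586 × 8 = 4688 bits.
Transmission delays (L/R per hop): 0.000334857, 0.0114341, 0.0312533 ms; sum = 0.0430223 ms.
Propagation delays (d/s per hop): 6.95e-05, 0.00028, 0.07 ms; sum = 0.0703495 ms.
Processing at 2 router(s): 2 × 2.1 ms = 4.2 ms.
End-to-end = 4.31 ms.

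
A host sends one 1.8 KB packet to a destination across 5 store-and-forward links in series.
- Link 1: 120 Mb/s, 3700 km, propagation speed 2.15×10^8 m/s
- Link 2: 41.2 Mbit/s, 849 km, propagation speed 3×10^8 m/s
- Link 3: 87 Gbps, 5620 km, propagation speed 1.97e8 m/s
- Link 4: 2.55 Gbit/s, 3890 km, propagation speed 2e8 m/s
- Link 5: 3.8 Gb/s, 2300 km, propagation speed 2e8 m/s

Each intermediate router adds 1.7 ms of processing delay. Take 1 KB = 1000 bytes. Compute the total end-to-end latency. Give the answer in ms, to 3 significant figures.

86.8 ms

L = 14400 bits.
Transmission delays (L/R per hop): 0.12, 0.349515, 0.000165517, 0.00564706, 0.00378947 ms; sum = 0.479117 ms.
Propagation delays (d/s per hop): 17.2093, 2.83, 28.5279, 19.45, 11.5 ms; sum = 79.5172 ms.
Processing at 4 router(s): 4 × 1.7 ms = 6.8 ms.
End-to-end = 86.8 ms.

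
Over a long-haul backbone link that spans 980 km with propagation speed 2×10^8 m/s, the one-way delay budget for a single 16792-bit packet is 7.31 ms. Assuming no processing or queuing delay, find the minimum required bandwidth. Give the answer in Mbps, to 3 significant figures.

Propagation delay = 980000 / 200000000 = 4.9 ms.
Transmission budget = 7.31 − 4.9 = 2.41 ms.
R ≥ L / t_tx = 16792 bits / 0.00241 s = 6.97 Mbps.

6.97 Mbps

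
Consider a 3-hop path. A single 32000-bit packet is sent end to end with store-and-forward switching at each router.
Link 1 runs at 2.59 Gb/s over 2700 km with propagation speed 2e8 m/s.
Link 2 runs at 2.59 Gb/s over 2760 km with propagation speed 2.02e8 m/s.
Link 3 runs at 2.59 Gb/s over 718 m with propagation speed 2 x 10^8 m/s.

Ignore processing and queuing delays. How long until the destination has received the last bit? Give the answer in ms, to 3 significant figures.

27.2 ms

Transmission delay per hop = L/R = 32000/2590000000 = 0.0123552 ms; 3 hops → 0.0370656 ms.
Propagation delays (d/s per hop): 13.5, 13.6634, 0.00359 ms; sum = 27.167 ms.
End-to-end = 27.2 ms.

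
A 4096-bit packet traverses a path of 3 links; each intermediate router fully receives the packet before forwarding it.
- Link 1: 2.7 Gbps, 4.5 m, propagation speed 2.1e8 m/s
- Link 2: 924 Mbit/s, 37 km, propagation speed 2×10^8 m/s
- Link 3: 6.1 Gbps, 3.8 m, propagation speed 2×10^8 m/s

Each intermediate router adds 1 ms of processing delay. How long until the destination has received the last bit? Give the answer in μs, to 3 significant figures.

Transmission delays (L/R per hop): 1.51704, 4.4329, 0.671475 μs; sum = 6.62141 μs.
Propagation delays (d/s per hop): 0.0214286, 185, 0.019 μs; sum = 185.04 μs.
Processing at 2 router(s): 2 × 1 ms = 2000 μs.
End-to-end = 2190 μs.

2190 μs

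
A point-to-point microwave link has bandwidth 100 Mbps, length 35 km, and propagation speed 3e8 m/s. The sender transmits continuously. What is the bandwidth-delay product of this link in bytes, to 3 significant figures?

1460 bytes

Propagation delay = 35000 / 300000000 = 0.000116667 s.
BDP = R × t_prop = 100000000 × 0.000116667 = 11666.7 bits.
In bytes: 11666.7/8 = 1460 bytes.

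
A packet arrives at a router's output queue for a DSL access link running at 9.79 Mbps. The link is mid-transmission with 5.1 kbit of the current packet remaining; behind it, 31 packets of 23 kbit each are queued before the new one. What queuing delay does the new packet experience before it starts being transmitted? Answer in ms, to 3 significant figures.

Each queued packet: L/R = 23000/9790000 = 2.34934 ms.
31 queued → 72.8294 ms.
Plus remaining 5100 bits of current packet: 0.52094 ms.
Queuing delay = 73.4 ms.

73.4 ms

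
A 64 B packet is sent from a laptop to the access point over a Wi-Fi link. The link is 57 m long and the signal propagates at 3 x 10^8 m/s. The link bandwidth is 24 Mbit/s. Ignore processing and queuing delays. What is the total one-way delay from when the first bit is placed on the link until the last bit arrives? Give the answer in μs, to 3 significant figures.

L = 64 × 8 = 512 bits.
Transmission delay = L/R = 512 / 24000000 = 21.3333 μs.
Propagation delay = d/s = 57 m / 300000000 m/s = 0.19 μs.
Total = 21.5 μs.

21.5 μs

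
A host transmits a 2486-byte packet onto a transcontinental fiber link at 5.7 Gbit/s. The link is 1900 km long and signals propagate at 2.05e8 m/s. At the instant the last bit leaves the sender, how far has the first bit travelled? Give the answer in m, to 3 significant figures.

t_tx = L/R = 19888/5700000000 = 3.48912e-06 s.
Distance = s × t_tx = 2.05e+08 × 3.48912e-06 = 715 m.

715 m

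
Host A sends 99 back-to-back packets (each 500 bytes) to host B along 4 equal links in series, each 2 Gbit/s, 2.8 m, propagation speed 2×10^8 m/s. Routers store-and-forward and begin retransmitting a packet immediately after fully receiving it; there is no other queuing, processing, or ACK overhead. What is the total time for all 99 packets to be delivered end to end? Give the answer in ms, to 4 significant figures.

0.2041 ms

Per-hop transmission t_tx = L/R = 4000/2000000000 = 0.002 ms.
Per-hop propagation t_prop = 2.8/200000000 = 1.4e-05 ms.
Pipeline fill: first packet needs 4·t_tx to clear all hops; remaining 98 packets each add one t_tx.
Total = (4+99-1)·t_tx + 4·t_prop = 102·0.002 + 4·1.4e-05 = 0.2041 ms.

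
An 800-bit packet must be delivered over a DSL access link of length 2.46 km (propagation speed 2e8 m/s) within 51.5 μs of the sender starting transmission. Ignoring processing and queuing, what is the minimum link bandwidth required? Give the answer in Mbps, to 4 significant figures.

20.41 Mbps

Propagation delay = 2460 / 200000000 = 12.3 μs.
Transmission budget = 51.5 − 12.3 = 39.2 μs.
R ≥ L / t_tx = 800 bits / 3.92e-05 s = 20.41 Mbps.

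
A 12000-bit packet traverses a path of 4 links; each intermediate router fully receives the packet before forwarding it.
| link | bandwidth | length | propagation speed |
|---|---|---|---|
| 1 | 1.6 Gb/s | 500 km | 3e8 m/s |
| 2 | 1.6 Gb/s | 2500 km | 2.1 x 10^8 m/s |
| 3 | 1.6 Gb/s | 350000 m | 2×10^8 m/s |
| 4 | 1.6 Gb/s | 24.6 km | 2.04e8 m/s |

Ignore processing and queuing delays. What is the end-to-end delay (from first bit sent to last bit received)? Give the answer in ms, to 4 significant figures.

15.47 ms

Transmission delay per hop = L/R = 12000/1600000000 = 0.0075 ms; 4 hops → 0.03 ms.
Propagation delays (d/s per hop): 1.66667, 11.9048, 1.75, 0.120588 ms; sum = 15.442 ms.
End-to-end = 15.47 ms.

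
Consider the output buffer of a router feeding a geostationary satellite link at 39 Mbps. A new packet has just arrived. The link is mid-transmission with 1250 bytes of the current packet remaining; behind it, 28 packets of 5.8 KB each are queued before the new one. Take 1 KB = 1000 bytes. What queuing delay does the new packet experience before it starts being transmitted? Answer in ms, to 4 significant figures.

33.57 ms

Each queued packet: L/R = 46400/39000000 = 1.18974 ms.
28 queued → 33.3128 ms.
Plus remaining 10000 bits of current packet: 0.25641 ms.
Queuing delay = 33.57 ms.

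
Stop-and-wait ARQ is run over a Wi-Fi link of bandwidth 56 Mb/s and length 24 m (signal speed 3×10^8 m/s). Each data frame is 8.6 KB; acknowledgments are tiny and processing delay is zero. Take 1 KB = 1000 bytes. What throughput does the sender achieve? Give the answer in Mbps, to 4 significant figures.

55.99 Mbps

t_tx = L/R = 68800/56000000 = 0.00122857 s.
t_prop = 24/300000000 = 8e-08 s; RTT = 1.6e-07 s.
Cycle = t_tx + RTT = 0.00122873 s.
Throughput = L / cycle = 68800 / 0.00122873 = 55.99 Mbps.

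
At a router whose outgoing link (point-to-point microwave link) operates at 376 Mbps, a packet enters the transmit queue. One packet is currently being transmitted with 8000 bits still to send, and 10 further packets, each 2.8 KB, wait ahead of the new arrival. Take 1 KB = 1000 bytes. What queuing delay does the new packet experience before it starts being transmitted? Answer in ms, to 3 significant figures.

0.617 ms

Each queued packet: L/R = 22400/376000000 = 0.0595745 ms.
10 queued → 0.595745 ms.
Plus remaining 8000 bits of current packet: 0.0212766 ms.
Queuing delay = 0.617 ms.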